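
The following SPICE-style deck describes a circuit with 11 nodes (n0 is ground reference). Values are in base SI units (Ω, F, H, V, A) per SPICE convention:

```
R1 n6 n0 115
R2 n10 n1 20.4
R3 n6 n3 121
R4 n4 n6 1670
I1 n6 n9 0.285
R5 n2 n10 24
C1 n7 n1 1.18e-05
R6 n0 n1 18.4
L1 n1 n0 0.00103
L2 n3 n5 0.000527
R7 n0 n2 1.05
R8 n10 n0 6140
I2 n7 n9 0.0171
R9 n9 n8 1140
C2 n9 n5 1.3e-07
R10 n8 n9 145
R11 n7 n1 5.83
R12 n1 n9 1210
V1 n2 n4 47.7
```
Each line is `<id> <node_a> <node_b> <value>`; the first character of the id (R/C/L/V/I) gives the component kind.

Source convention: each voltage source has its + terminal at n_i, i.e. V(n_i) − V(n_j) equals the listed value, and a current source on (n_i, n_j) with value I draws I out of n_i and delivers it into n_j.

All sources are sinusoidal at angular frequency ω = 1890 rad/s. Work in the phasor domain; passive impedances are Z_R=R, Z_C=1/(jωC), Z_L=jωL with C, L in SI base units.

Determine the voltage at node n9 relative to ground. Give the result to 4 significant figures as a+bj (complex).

Apply KCL at each of the 10 non-ground nodes and solve the resulting linear system.
Node n1: branches {R2, C1, R6, L1, R11, R12} → V_1 = 0.2381+0.4600j
Node n2: branches {R5, R7, V1} → V_2 = 0.01609+0.01637j
Node n3: branches {R3, L2} → V_3 = -26.70+19.96j
Node n4: branches {R4, V1} → V_4 = -47.68+0.01637j
Node n5: branches {L2, C2} → V_5 = -26.79+19.99j
Node n6: branches {R1, R3, R4, I1} → V_6 = -30.43+9.395j
Node n7: branches {C1, I2, R11} → V_7 = 0.1401+0.4727j
Node n8: branches {R9, R10} → V_8 = 328.6-105.2j
Node n9: branches {I1, I2, R9, C2, R10, R12} → V_9 = 328.6-105.2j
Node n10: branches {R2, R5, R8} → V_10 = 0.1359+0.2557j
Source currents: i(V1)=-0.01033-0.005616j

328.6-105.2j V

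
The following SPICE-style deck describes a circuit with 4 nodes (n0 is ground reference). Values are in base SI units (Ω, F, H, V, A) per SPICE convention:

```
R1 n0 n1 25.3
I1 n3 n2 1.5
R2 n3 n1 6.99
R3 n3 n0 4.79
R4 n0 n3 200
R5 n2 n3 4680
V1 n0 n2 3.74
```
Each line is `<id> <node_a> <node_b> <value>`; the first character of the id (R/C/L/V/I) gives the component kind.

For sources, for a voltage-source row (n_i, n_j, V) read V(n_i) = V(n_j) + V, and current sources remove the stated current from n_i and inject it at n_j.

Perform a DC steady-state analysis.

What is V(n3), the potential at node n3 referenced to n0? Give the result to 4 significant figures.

-6.127 V

MNA unknowns: 3 node voltages V₁..V_3 plus 1 source current (V1)
R1: Y=0.03953 on G[0,1]
I1: z[3]−=1.5, z[2]+=1.5
R2: Y=0.1431 on G[3,1]
R3: Y=0.2088 on G[3,0]
R4: Y=0.005000 on G[0,3]
R5: Y=0.0002137 on G[2,3]
V1: row V0−V2=3.74, i_V1 at 0,2
solve → V1=-4.801, V2=-3.740, V3=-6.127
aux → i_V1=-1.499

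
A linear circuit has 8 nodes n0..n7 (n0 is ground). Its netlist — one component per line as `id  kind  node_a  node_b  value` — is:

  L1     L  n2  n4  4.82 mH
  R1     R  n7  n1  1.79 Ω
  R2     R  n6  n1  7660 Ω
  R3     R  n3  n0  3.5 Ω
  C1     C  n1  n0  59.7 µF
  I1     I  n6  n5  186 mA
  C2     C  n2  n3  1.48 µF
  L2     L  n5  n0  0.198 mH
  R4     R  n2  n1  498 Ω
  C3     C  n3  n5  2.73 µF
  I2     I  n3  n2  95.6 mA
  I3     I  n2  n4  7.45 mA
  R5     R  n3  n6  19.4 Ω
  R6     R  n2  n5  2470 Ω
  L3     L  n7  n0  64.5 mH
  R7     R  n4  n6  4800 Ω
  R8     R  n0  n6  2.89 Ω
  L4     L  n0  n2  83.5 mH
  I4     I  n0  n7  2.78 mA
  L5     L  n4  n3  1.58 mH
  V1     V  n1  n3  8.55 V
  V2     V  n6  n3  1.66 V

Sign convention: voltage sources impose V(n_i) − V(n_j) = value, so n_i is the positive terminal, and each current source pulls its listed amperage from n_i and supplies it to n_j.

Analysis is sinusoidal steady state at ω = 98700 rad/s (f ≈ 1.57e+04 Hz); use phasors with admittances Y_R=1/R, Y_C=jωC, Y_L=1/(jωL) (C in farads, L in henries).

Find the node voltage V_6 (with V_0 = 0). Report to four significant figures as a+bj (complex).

-6.892-0.8363j V

Apply KCL at each of the 7 non-ground nodes and solve the resulting linear system.
Node n1: branches {R1, R2, C1, R4, V1} → V_1 = -0.002184-0.8363j
Node n2: branches {L1, C2, R4, I2, I3, R6, L4} → V_2 = -8.550-1.574j
Node n3: branches {R3, C2, C3, I2, R5, L5, V1, V2} → V_3 = -8.552-0.8363j
Node n4: branches {L1, I3, R7, L5} → V_4 = -8.534-0.1034j
Node n5: branches {I1, L2, C3, R6} → V_5 = -10.56-1.888j
Node n6: branches {R2, I1, R5, R7, R8, V2} → V_6 = -6.892-0.8363j
Node n7: branches {R1, L3, I4} → V_7 = 0.003028-0.8363j
Source currents: i(V1)=-4.943+0.01139j, i(V2)=2.114+0.2895j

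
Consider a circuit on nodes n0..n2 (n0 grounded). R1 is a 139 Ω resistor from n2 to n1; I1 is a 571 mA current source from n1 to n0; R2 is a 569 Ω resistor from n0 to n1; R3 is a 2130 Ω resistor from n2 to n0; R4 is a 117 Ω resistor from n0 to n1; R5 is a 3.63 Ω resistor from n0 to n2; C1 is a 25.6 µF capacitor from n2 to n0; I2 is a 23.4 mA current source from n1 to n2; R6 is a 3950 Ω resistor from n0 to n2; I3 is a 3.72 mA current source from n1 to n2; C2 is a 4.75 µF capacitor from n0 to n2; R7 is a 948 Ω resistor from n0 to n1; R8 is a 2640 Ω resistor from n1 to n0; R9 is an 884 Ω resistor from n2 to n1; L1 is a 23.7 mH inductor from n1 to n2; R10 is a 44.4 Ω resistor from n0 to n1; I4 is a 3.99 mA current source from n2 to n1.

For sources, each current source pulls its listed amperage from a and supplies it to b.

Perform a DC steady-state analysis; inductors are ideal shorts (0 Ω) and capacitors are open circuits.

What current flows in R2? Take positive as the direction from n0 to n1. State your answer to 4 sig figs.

MNA unknowns: 2 node voltages V₁..V_2 plus 1 source current (L1)
R1: Y=0.007194 on G[2,1]
I1: z[1]−=0.571, z[0]+=0.571
R2: Y=0.001757 on G[0,1]
R3: Y=0.0004695 on G[2,0]
R4: Y=0.008547 on G[0,1]
R5: Y=0.2755 on G[0,2]
C1: Y=0.000 on G[2,0]
I2: z[1]−=0.0234, z[2]+=0.0234
R6: Y=0.0002532 on G[0,2]
I3: z[1]−=0.00372, z[2]+=0.00372
C2: Y=0.000 on G[0,2]
R7: Y=0.001055 on G[0,1]
R8: Y=0.0003788 on G[1,0]
R9: Y=0.001131 on G[2,1]
L1: row V1−V2=0, i_L1 at 1,2
R10: Y=0.02252 on G[0,1]
I4: z[2]−=0.00399, z[1]+=0.00399
solve → V1=-1.839, V2=-1.839
aux → i_L1=-0.5311

0.003232 A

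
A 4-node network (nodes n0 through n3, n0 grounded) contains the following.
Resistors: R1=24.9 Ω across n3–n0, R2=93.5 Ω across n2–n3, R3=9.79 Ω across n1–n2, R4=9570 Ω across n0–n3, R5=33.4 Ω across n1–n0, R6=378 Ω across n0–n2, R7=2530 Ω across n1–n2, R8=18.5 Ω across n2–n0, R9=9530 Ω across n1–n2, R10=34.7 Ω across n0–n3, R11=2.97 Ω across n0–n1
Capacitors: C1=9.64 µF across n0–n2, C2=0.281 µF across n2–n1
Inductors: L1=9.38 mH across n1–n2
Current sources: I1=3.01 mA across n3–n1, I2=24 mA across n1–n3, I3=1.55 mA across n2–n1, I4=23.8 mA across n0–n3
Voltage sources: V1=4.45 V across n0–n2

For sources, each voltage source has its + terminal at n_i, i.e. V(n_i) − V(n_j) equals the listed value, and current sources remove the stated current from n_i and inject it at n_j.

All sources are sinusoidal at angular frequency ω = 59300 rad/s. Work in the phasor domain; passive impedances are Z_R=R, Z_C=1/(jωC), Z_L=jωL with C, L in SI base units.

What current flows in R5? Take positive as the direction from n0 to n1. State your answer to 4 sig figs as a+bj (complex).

MNA unknowns: 3 node voltages V₁..V_3 plus 1 source current (V1)
R1: Y=0.04016+0.000j on G[3,0]
C1: Y=0.000+0.5717j on G[0,2]
R2: Y=0.01070+0.000j on G[2,3]
R3: Y=0.1021+0.000j on G[1,2]
L1: Y=0.000-0.001798j on G[1,2]
C2: Y=0.000+0.01666j on G[2,1]
I1: z[3]−=0.00301, z[1]+=0.00301
R4: Y=0.0001045+0.000j on G[0,3]
R5: Y=0.02994+0.000j on G[1,0]
I2: z[1]−=0.024, z[3]+=0.024
R6: Y=0.002646+0.000j on G[0,2]
I3: z[2]−=0.00155, z[1]+=0.00155
R7: Y=0.0003953+0.000j on G[1,2]
I4: z[0]−=0.0238, z[3]+=0.0238
R8: Y=0.05405+0.000j on G[2,0]
R9: Y=0.0001049+0.000j on G[1,2]
R10: Y=0.02882+0.000j on G[0,3]
R11: Y=0.3367+0.000j on G[0,1]
V1: row V0−V2=4.45, i_V1 at 0,2
solve → V1=-1.018-0.1087j, V2=-4.450+0.000j, V3=-0.03514+0.000j
aux → i_V1=-0.6519-2.584j

0.03049+0.003255j A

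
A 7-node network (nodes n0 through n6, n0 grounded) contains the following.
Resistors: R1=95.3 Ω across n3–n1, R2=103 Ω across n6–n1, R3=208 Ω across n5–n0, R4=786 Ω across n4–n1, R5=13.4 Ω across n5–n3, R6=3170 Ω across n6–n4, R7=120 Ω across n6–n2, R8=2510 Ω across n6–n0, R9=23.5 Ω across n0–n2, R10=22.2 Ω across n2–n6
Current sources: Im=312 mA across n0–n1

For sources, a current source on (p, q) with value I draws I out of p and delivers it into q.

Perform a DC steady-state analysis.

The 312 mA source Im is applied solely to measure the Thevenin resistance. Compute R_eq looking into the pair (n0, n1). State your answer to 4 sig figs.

Element admittances at DC:
  Y(R1) = 0.01049 S between n3,n1
  Y(R2) = 0.009709 S between n6,n1
  Y(R3) = 0.004808 S between n5,n0
  Y(R4) = 0.001272 S between n4,n1
  Y(R5) = 0.07463 S between n5,n3
  Y(R6) = 0.0003155 S between n6,n4
  Y(R7) = 0.008333 S between n6,n2
  Y(R8) = 0.0003984 S between n6,n0
  Y(R9) = 0.04255 S between n0,n2
  Y(R10) = 0.04505 S between n2,n6
  Im: injects 0.312 A into n1 (from n0)
Assemble and solve the 6×6 MNA system:
  V(n1)=30.58  V(n2)=4.979  V(n3)=21.38  V(n4)=26.28  V(n5)=20.08  V(n6)=8.949

R_eq = 98.00 Ω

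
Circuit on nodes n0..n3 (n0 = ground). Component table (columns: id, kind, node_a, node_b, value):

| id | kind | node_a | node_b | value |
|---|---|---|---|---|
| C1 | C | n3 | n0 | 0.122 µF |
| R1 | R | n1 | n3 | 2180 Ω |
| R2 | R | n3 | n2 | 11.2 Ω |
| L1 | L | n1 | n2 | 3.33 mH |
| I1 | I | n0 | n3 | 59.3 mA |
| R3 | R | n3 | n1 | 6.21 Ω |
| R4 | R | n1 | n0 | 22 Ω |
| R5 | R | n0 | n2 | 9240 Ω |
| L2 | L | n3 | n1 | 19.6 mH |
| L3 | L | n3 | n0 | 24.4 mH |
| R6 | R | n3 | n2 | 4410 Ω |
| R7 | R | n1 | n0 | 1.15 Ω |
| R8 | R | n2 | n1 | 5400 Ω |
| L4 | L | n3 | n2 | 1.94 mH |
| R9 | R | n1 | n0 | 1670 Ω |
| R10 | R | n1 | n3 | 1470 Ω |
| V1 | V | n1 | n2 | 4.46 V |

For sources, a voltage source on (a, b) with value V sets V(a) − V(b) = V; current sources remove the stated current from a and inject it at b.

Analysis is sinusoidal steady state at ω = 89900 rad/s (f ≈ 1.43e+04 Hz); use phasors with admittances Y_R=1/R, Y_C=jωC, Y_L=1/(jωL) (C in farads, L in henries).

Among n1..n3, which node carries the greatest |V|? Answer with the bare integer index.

Element admittances at ω=89900 rad/s:
  Y(C1) = 0.000+0.01097j S between n3,n0
  Y(R1) = 0.0004587+0.000j S between n1,n3
  Y(R2) = 0.08929+0.000j S between n3,n2
  Y(L1) = 0.000-0.003340j S between n1,n2
  I1: injects 0.0593 A into n3 (from n0)
  Y(R3) = 0.1610+0.000j S between n3,n1
  Y(R4) = 0.04545+0.000j S between n1,n0
  Y(R5) = 0.0001082+0.000j S between n0,n2
  Y(L2) = 0.000-0.0005675j S between n3,n1
  Y(L3) = 0.000-0.0004559j S between n3,n0
  Y(R6) = 0.0002268+0.000j S between n3,n2
  Y(R7) = 0.8696+0.000j S between n1,n0
  Y(R8) = 0.0001852+0.000j S between n2,n1
  Y(L4) = 0.000-0.005734j S between n3,n2
  Y(R9) = 0.0005988+0.000j S between n1,n0
  Y(R10) = 0.0006803+0.000j S between n1,n3
  V1: constraint V(n1)−V(n2) = 4.46
Assemble and solve the 4×4 MNA system:
  V(n1)=0.06685+0.01471j  V(n2)=-4.393+0.01471j  V(n3)=-1.281+0.1361j
  i(V1)=-0.2806+0.02188j

2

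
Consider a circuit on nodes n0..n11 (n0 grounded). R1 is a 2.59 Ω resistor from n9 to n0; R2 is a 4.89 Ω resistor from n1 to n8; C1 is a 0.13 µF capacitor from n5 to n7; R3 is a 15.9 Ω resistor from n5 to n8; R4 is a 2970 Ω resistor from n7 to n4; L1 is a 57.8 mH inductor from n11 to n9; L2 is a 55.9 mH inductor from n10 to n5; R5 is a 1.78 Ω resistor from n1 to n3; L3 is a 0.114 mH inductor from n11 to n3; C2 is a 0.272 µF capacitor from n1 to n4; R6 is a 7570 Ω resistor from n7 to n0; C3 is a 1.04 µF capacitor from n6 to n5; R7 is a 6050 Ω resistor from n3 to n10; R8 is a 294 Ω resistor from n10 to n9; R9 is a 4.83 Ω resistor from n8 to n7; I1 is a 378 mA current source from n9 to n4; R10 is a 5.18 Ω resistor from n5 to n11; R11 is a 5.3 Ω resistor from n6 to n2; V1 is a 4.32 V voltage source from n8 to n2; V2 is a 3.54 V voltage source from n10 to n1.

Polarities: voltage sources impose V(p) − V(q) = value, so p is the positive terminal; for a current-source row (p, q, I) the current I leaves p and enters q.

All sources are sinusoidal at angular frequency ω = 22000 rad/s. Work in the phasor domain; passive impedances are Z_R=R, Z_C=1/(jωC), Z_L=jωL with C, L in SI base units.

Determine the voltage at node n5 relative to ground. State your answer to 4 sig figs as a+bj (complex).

98.50+21.57j V

Element admittances at ω=22000 rad/s:
  Y(R1) = 0.3861+0.000j S between n9,n0
  Y(R2) = 0.2045+0.000j S between n1,n8
  Y(C1) = 0.000+0.002860j S between n5,n7
  Y(R3) = 0.06289+0.000j S between n5,n8
  Y(R4) = 0.0003367+0.000j S between n7,n4
  Y(L1) = 0.000-0.0007864j S between n11,n9
  Y(L2) = 0.000-0.0008131j S between n10,n5
  Y(R5) = 0.5618+0.000j S between n1,n3
  Y(L3) = 0.000-0.3987j S between n11,n3
  Y(C2) = 0.000+0.005984j S between n1,n4
  Y(R6) = 0.0001321+0.000j S between n7,n0
  Y(C3) = 0.000+0.02288j S between n6,n5
  Y(R7) = 0.0001653+0.000j S between n3,n10
  Y(R8) = 0.003401+0.000j S between n10,n9
  Y(R9) = 0.2070+0.000j S between n8,n7
  I1: injects 0.378 A into n4 (from n9)
  Y(R10) = 0.1931+0.000j S between n5,n11
  Y(R11) = 0.1887+0.000j S between n6,n2
  V1: constraint V(n8)−V(n2) = 4.32
  V2: constraint V(n10)−V(n1) = 3.54
Assemble and solve the 13×13 MNA system:
  V(n1)=98.67+21.94j  V(n2)=94.35+22.10j  V(n3)=98.61+21.97j  V(n4)=102.2-41.03j  V(n5)=98.50+21.57j  V(n6)=94.48+22.59j  V(n7)=98.62+21.99j  V(n8)=98.67+22.10j  V(n9)=-0.03374-0.007522j  V(n10)=102.2+21.94j  V(n11)=98.57+21.89j
  i(V1)=-0.02334-0.09206j  i(V2)=-0.3486-0.07162j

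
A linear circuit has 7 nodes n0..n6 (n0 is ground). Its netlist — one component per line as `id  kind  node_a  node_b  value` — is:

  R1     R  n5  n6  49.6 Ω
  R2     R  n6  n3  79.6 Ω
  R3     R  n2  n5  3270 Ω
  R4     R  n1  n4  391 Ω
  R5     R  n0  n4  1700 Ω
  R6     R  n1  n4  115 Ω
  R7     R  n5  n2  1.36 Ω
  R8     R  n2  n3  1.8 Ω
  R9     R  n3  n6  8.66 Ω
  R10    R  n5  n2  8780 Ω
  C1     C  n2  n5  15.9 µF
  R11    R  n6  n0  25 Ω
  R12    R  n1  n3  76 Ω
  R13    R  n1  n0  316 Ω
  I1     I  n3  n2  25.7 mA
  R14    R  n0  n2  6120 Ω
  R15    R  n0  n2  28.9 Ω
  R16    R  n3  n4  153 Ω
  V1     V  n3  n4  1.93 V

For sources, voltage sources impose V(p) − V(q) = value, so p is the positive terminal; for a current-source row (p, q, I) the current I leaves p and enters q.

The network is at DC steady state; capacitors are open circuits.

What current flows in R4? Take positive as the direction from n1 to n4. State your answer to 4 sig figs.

0.002913 A

MNA unknowns: 6 node voltages V₁..V_6 plus 1 source current (V1)
R1: Y=0.02016 on G[5,6]
R2: Y=0.01256 on G[6,3]
R3: Y=0.0003058 on G[2,5]
R4: Y=0.002558 on G[1,4]
R5: Y=0.0005882 on G[0,4]
R6: Y=0.008696 on G[1,4]
R7: Y=0.7353 on G[5,2]
R8: Y=0.5556 on G[2,3]
R9: Y=0.1155 on G[3,6]
R10: Y=0.0001139 on G[5,2]
C1: Y=0.000 on G[2,5]
R11: Y=0.04000 on G[6,0]
R12: Y=0.01316 on G[1,3]
R13: Y=0.003165 on G[1,0]
I1: z[3]−=0.0257, z[2]+=0.0257
R14: Y=0.0001634 on G[0,2]
R15: Y=0.03460 on G[0,2]
R16: Y=0.006536 on G[3,4]
V1: row V3−V4=1.93, i_V1 at 3,4
solve → V1=-0.7615, V2=0.06990, V3=0.02951, V4=-1.900, V5=0.06876, V6=0.02744
aux → i_V1=-0.02655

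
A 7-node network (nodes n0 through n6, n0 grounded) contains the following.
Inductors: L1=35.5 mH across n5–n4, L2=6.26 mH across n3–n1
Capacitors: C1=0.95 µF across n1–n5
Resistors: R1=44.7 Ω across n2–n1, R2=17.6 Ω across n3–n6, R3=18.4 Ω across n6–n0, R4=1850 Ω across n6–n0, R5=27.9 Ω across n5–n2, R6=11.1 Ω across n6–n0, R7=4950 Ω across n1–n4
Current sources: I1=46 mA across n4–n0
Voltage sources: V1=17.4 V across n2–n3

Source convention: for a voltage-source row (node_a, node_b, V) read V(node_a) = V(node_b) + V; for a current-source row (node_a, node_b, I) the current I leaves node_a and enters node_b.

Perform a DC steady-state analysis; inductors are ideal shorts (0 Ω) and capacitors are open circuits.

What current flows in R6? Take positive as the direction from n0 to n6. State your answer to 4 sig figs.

Apply KCL at each of the 6 non-ground nodes and solve the resulting linear system.
Node n1: branches {C1, R1, R7, L2} → V_1 = -1.127
Node n2: branches {R1, R5, V1} → V_2 = 16.27
Node n3: branches {R2, L2, V1} → V_3 = -1.127
Node n4: branches {L1, R7, I1} → V_4 = 14.90
Node n5: branches {L1, C1, R5} → V_5 = 14.90
Node n6: branches {R2, R3, R4, R6} → V_6 = -0.3173
Source currents: i(L1)=0.04924, i(L2)=-0.3925, i(V1)=-0.4385

0.02858 A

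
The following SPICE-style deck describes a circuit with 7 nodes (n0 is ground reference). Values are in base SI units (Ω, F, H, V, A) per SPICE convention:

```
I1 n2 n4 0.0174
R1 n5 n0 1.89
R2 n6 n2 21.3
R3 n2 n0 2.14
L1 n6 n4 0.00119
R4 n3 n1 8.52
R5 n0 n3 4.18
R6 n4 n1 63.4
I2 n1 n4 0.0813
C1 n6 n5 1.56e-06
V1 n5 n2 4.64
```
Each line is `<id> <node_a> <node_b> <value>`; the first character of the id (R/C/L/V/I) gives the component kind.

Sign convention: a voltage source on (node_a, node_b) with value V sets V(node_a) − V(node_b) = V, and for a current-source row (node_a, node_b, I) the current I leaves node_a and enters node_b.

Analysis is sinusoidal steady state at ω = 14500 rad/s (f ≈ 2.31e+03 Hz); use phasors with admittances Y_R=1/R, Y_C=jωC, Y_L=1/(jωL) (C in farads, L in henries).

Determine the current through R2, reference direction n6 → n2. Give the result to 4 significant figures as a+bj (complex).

0.09790+0.03071j A

Element admittances at ω=14500 rad/s:
  I1: injects 0.0174 A into n4 (from n2)
  Y(R1) = 0.5291+0.000j S between n5,n0
  Y(R2) = 0.04695+0.000j S between n6,n2
  Y(R3) = 0.4673+0.000j S between n2,n0
  Y(L1) = 0.000-0.05795j S between n6,n4
  Y(R4) = 0.1174+0.000j S between n3,n1
  Y(R5) = 0.2392+0.000j S between n0,n3
  Y(R6) = 0.01577+0.000j S between n4,n1
  I2: injects 0.0813 A into n4 (from n1)
  Y(C1) = 0.000+0.02262j S between n6,n5
  V1: constraint V(n5)−V(n2) = 4.64
Assemble and solve the 7×7 MNA system:
  V(n1)=-0.8344+0.3439j  V(n2)=-2.398-0.02718j  V(n3)=-0.2746+0.1132j  V(n4)=0.1545+2.061j  V(n5)=2.242-0.02718j  V(n6)=-0.3128+0.6269j
  i(V1)=-1.201-0.04341j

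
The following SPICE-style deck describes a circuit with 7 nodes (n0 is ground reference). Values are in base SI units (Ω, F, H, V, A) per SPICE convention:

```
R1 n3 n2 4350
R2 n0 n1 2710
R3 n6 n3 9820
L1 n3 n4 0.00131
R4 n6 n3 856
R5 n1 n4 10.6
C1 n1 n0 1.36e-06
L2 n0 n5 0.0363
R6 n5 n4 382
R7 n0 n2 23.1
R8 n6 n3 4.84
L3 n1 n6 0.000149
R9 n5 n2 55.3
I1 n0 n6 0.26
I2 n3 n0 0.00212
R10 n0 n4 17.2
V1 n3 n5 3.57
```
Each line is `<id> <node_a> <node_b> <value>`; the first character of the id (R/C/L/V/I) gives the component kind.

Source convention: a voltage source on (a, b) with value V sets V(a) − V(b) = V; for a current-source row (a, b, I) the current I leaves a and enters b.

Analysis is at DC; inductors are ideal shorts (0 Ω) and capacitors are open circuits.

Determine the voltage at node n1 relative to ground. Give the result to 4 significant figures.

4.425 V

MNA unknowns: 6 node voltages V₁..V_6 plus 4 source currents (L1, L2, L3, V1)
R1: Y=0.0002299 on G[3,2]
R2: Y=0.0003690 on G[0,1]
R3: Y=0.0001018 on G[6,3]
L1: row V3−V4=0, i_L1 at 3,4
R4: Y=0.001168 on G[6,3]
R5: Y=0.09434 on G[1,4]
C1: Y=0.000 on G[1,0]
L2: row V0−V5=0, i_L2 at 0,5
R6: Y=0.002618 on G[5,4]
R7: Y=0.04329 on G[0,2]
R8: Y=0.2066 on G[6,3]
L3: row V1−V6=0, i_L3 at 1,6
R9: Y=0.01808 on G[5,2]
I1: z[0]−=0.26, z[6]+=0.26
I2: z[3]−=0.00212, z[0]+=0.00212
R10: Y=0.05814 on G[0,4]
V1: row V3−V5=3.57, i_V1 at 3,5
solve → V1=4.425, V2=0.01332, V3=3.570, V4=3.570, V5=0.000, V6=4.425
aux → i_L1=0.1363, i_L2=-0.04811, i_L3=-0.08228, i_V1=0.03853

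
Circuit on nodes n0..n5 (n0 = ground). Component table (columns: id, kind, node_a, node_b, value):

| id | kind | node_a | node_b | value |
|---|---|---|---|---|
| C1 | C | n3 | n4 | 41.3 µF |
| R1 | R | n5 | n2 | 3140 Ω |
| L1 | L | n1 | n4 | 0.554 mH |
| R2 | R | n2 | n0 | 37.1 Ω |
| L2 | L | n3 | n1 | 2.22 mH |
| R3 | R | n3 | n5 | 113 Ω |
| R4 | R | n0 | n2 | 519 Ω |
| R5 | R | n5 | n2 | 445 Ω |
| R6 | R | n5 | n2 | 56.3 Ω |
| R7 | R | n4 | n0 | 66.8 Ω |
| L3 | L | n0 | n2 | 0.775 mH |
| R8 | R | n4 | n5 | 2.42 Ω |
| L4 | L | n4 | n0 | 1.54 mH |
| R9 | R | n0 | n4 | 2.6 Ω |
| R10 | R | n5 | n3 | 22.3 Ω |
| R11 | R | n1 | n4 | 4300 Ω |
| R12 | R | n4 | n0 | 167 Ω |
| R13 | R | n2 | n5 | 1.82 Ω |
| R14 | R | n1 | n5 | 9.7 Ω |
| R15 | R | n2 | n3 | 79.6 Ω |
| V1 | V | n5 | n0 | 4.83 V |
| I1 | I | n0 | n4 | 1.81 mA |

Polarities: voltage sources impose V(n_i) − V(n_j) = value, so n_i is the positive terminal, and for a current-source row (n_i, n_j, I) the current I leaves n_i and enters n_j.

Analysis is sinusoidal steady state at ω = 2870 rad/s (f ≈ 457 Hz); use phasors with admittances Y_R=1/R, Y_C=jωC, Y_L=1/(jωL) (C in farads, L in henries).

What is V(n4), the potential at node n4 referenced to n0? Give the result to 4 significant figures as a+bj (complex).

2.456+0.5775j V

Apply KCL at each of the 5 non-ground nodes and solve the resulting linear system.
Node n1: branches {L1, L2, R11, R14} → V_1 = 3.074+0.7823j
Node n2: branches {R1, R2, R4, R5, R6, L3, R13, R15} → V_2 = 2.985+2.205j
Node n3: branches {C1, L2, R3, R10, R15} → V_3 = 5.039+0.4506j
Node n4: branches {C1, L1, R7, R8, L4, R9, R11, R12, I1} → V_4 = 2.456+0.5775j
Node n5: branches {R1, R3, R5, R6, R8, R10, R13, R14, V1} → V_5 = 4.830+0.000j
Source currents: i(V1)=-2.202+1.600j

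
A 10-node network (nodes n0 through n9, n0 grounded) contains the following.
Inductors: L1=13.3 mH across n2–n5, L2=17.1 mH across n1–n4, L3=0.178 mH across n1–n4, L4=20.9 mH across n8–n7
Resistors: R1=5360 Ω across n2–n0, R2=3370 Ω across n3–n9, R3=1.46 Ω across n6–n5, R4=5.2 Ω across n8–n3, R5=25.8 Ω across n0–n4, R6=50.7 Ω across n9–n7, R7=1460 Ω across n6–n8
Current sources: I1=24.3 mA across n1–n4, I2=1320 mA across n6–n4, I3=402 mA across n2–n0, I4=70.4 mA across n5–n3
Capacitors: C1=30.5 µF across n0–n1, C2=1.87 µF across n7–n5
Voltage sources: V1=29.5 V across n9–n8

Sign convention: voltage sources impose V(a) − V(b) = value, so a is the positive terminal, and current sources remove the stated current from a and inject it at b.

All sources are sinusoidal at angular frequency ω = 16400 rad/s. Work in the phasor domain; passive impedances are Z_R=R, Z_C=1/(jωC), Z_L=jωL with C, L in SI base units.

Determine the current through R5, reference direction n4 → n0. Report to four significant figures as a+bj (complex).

0.001662+0.04819j A

Element admittances at ω=16400 rad/s:
  Y(L1) = 0.000-0.004585j S between n2,n5
  Y(L2) = 0.000-0.003566j S between n1,n4
  Y(R1) = 0.0001866+0.000j S between n2,n0
  I1: injects 0.0243 A into n4 (from n1)
  Y(C1) = 0.000+0.5002j S between n0,n1
  Y(C2) = 0.000+0.03067j S between n7,n5
  I2: injects 1.32 A into n4 (from n6)
  Y(L3) = 0.000-0.3426j S between n1,n4
  I3: injects 0.402 A into n0 (from n2)
  Y(R2) = 0.0002967+0.000j S between n3,n9
  Y(L4) = 0.000-0.002917j S between n8,n7
  Y(R3) = 0.6849+0.000j S between n6,n5
  I4: injects 0.0704 A into n3 (from n5)
  Y(R4) = 0.1923+0.000j S between n8,n3
  Y(R5) = 0.03876+0.000j S between n0,n4
  Y(R6) = 0.01972+0.000j S between n9,n7
  Y(R7) = 0.0006849+0.000j S between n6,n8
  V1: constraint V(n9)−V(n8) = 29.5
Assemble and solve the 10×10 MNA system:
  V(n1)=-0.09635-2.636j  V(n2)=-9230+0.000j  V(n3)=-9254-294.1j  V(n4)=0.04289+1.243j  V(n5)=-9230-287.9j  V(n6)=-9232-287.9j  V(n7)=-9230-290.7j  V(n8)=-9254-294.1j  V(n9)=-9225-294.1j
  i(V1)=-0.1045+0.06763j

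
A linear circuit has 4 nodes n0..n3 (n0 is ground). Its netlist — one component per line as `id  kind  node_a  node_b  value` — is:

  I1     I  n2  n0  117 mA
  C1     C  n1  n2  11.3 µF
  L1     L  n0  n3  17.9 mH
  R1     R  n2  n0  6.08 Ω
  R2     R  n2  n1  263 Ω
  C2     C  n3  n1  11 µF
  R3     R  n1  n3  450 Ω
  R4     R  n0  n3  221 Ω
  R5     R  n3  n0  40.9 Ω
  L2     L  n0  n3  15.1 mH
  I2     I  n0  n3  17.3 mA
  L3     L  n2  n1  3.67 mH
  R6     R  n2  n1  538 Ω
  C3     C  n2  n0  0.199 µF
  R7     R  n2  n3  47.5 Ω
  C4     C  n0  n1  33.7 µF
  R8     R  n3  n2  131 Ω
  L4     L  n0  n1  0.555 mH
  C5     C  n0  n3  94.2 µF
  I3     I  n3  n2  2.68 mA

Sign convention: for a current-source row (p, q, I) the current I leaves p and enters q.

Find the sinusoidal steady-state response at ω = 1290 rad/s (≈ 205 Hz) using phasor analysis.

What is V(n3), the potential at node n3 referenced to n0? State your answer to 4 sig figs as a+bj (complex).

MNA unknowns: 3 node voltages V₁..V_3
I1: z[2]−=0.117, z[0]+=0.117
C1: Y=0.000+0.01458j on G[1,2]
L1: Y=0.000-0.04331j on G[0,3]
R1: Y=0.1645+0.000j on G[2,0]
R2: Y=0.003802+0.000j on G[2,1]
C2: Y=0.000+0.01419j on G[3,1]
R3: Y=0.002222+0.000j on G[1,3]
R4: Y=0.004525+0.000j on G[0,3]
R5: Y=0.02445+0.000j on G[3,0]
L2: Y=0.000-0.05134j on G[0,3]
I2: z[0]−=0.0173, z[3]+=0.0173
L3: Y=0.000-0.2112j on G[2,1]
R6: Y=0.001859+0.000j on G[2,1]
C3: Y=0.000+0.0002567j on G[2,0]
R7: Y=0.02105+0.000j on G[2,3]
C4: Y=0.000+0.04347j on G[0,1]
R8: Y=0.007634+0.000j on G[3,2]
L4: Y=0.000-1.397j on G[0,1]
C5: Y=0.000+0.1215j on G[0,3]
I3: z[3]−=0.00268, z[2]+=0.00268
solve → V1=-0.03969-0.03784j, V2=-0.3191-0.2988j, V3=-0.004610-0.1508j

-0.004610-0.1508j V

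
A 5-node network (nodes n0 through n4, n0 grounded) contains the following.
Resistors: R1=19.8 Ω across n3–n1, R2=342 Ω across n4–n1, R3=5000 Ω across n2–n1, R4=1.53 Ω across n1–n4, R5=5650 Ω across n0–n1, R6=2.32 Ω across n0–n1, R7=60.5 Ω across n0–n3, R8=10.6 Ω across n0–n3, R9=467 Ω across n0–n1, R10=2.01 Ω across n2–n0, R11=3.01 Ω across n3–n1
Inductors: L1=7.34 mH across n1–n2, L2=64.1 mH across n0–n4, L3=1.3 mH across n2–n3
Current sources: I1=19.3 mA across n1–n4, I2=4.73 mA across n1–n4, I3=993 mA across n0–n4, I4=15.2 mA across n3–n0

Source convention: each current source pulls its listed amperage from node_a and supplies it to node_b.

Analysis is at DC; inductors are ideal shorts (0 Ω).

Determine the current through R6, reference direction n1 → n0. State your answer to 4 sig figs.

Element admittances at DC:
  Y(R1) = 0.05051 S between n3,n1
  Y(R2) = 0.002924 S between n4,n1
  Y(R3) = 0.0002000 S between n2,n1
  Y(R4) = 0.6536 S between n1,n4
  L1: short n1↔n2 (DC inductor)
  Y(R5) = 0.0001770 S between n0,n1
  I1: injects 0.0193 A into n4 (from n1)
  Y(R6) = 0.4310 S between n0,n1
  Y(R7) = 0.01653 S between n0,n3
  Y(R8) = 0.09434 S between n0,n3
  Y(R9) = 0.002141 S between n0,n1
  I2: injects 0.00473 A into n4 (from n1)
  Y(R10) = 0.4975 S between n2,n0
  L2: short n0↔n4 (DC inductor)
  I3: injects 0.993 A into n4 (from n0)
  Y(R11) = 0.3322 S between n3,n1
  L3: short n2↔n3 (DC inductor)
  I4: injects 0.0152 A into n0 (from n3)
Assemble and solve the 7×7 MNA system:
  V(n1)=-0.02310  V(n2)=-0.02310  V(n3)=-0.02310  V(n4)=0.000
  i(L1)=0.001146  i(L2)=-1.002  i(L3)=0.01264

-0.009957 A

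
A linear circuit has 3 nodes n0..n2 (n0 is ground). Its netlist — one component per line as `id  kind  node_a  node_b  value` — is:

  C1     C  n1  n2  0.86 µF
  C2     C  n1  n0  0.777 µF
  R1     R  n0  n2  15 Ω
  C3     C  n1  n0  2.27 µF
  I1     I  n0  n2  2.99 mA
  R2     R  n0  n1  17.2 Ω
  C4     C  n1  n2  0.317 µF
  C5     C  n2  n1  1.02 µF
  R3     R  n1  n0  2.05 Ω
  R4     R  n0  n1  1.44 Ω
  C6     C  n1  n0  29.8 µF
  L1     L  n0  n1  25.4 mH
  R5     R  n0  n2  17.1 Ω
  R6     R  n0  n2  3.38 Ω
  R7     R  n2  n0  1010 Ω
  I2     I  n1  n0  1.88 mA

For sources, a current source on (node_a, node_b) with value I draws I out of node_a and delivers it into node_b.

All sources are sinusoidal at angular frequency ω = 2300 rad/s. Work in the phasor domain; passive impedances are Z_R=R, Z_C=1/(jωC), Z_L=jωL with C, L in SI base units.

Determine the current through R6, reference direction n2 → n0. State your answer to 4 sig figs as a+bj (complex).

0.002096-3.044e-05j A

Apply KCL at each of the 2 non-ground nodes and solve the resulting linear system.
Node n1: branches {C1, C2, C3, R2, C4, C5, R3, R4, C6, L1, I2} → V_1 = -0.001510+0.0001061j
Node n2: branches {C1, R1, I1, C4, C5, R5, R6, R7} → V_2 = 0.007083-0.0001029j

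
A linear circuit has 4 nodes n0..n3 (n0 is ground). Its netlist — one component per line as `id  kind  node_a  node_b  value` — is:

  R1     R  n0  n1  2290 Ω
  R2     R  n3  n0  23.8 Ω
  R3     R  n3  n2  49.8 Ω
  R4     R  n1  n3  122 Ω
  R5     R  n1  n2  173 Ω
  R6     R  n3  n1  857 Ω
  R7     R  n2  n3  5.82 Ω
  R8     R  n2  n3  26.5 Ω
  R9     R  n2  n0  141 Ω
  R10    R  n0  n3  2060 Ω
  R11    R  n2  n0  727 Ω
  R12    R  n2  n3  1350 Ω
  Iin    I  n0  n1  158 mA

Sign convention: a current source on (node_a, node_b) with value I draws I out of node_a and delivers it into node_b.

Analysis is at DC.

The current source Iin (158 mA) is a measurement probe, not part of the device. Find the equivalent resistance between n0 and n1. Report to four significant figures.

R_eq = 82.74 Ω

MNA unknowns: 3 node voltages V₁..V_3
R1: Y=0.0004367 on G[0,1]
R2: Y=0.04202 on G[3,0]
R3: Y=0.02008 on G[3,2]
R4: Y=0.008197 on G[1,3]
R5: Y=0.005780 on G[1,2]
R6: Y=0.001167 on G[3,1]
R7: Y=0.1718 on G[2,3]
R8: Y=0.03774 on G[2,3]
R9: Y=0.007092 on G[2,0]
R10: Y=0.0004854 on G[0,3]
R11: Y=0.001376 on G[2,0]
R12: Y=0.0007407 on G[2,3]
Iin: z[0]−=0.158, z[1]+=0.158
solve → V1=13.07, V2=3.101, V3=2.965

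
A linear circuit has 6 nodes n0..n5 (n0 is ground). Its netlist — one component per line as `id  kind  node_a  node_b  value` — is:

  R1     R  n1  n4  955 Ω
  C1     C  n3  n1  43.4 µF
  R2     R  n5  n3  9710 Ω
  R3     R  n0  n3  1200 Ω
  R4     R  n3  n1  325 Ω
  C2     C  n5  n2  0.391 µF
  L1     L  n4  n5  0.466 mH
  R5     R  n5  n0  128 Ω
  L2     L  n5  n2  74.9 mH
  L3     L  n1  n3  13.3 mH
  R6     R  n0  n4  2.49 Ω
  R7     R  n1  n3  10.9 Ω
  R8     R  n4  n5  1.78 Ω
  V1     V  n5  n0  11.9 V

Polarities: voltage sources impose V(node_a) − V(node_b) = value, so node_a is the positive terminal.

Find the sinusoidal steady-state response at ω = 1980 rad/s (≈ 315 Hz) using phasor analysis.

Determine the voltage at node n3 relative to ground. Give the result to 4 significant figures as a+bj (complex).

5.727-1.287j V

MNA unknowns: 5 node voltages V₁..V_5 plus 1 source current (V1)
R1: Y=0.001047+0.000j on G[1,4]
C1: Y=0.000+0.08593j on G[3,1]
R2: Y=0.0001030+0.000j on G[5,3]
R3: Y=0.0008333+0.000j on G[0,3]
R4: Y=0.003077+0.000j on G[3,1]
C2: Y=0.000+0.0007742j on G[5,2]
L1: Y=0.000-1.084j on G[4,5]
R5: Y=0.007812+0.000j on G[5,0]
L2: Y=0.000-0.006743j on G[5,2]
L3: Y=0.000-0.03797j on G[1,3]
R6: Y=0.4016+0.000j on G[0,4]
R7: Y=0.09174+0.000j on G[1,3]
R8: Y=0.5618+0.000j on G[4,5]
V1: row V5−V0=11.9, i_V1 at 5,0
solve → V1=5.757-1.314j, V2=11.90+0.000j, V3=5.727-1.287j, V4=9.708-2.465j, V5=11.90+0.000j
aux → i_V1=-3.996+0.9910j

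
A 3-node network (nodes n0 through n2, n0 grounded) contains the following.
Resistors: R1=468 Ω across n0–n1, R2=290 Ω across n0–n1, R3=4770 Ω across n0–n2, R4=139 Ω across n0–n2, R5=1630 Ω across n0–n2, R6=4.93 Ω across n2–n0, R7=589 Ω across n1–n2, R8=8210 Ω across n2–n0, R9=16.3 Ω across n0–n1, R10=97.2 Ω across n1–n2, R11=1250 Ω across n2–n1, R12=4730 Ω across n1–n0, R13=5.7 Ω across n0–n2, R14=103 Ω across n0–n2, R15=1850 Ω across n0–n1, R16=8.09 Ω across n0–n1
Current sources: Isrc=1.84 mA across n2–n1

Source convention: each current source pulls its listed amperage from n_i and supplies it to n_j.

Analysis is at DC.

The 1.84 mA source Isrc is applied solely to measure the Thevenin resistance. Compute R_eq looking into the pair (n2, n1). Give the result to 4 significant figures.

Element admittances at DC:
  Y(R1) = 0.002137 S between n0,n1
  Y(R2) = 0.003448 S between n0,n1
  Y(R3) = 0.0002096 S between n0,n2
  Y(R4) = 0.007194 S between n0,n2
  Y(R5) = 0.0006135 S between n0,n2
  Y(R6) = 0.2028 S between n2,n0
  Y(R7) = 0.001698 S between n1,n2
  Y(R8) = 0.0001218 S between n2,n0
  Y(R9) = 0.06135 S between n0,n1
  Y(R10) = 0.01029 S between n1,n2
  Y(R11) = 0.0008000 S between n2,n1
  Y(R12) = 0.0002114 S between n1,n0
  Y(R13) = 0.1754 S between n0,n2
  Y(R14) = 0.009709 S between n0,n2
  Y(R15) = 0.0005405 S between n0,n1
  Y(R16) = 0.1236 S between n0,n1
  Isrc: injects 0.00184 A into n1 (from n2)
Assemble and solve the 2×2 MNA system:
  V(n1)=0.008751  V(n2)=-0.004226

R_eq = 7.053 Ω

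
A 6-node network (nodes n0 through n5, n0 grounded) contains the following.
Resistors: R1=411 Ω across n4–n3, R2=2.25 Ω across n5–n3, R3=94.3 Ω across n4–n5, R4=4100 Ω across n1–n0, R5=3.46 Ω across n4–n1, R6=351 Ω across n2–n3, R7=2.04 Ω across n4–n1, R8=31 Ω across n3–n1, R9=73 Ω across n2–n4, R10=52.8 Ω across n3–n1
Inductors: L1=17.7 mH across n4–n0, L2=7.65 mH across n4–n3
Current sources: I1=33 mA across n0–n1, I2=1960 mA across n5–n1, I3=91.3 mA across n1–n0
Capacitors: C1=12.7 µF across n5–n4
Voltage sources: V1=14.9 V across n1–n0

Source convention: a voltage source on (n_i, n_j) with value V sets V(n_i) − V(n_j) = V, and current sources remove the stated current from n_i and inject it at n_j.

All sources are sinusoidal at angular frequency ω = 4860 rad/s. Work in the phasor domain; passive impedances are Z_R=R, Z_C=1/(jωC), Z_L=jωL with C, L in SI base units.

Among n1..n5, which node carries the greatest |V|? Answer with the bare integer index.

Element admittances at ω=4860 rad/s:
  Y(R1) = 0.002433+0.000j S between n4,n3
  Y(L1) = 0.000-0.01162j S between n4,n0
  I1: injects 0.033 A into n1 (from n0)
  Y(R2) = 0.4444+0.000j S between n5,n3
  I2: injects 1.96 A into n1 (from n5)
  Y(R3) = 0.01060+0.000j S between n4,n5
  I3: injects 0.0913 A into n0 (from n1)
  Y(R4) = 0.0002439+0.000j S between n1,n0
  Y(C1) = 0.000+0.06172j S between n5,n4
  Y(L2) = 0.000-0.02690j S between n4,n3
  Y(R5) = 0.2890+0.000j S between n4,n1
  Y(R6) = 0.002849+0.000j S between n2,n3
  Y(R7) = 0.4902+0.000j S between n4,n1
  Y(R8) = 0.03226+0.000j S between n3,n1
  Y(R9) = 0.01370+0.000j S between n2,n4
  Y(R10) = 0.01894+0.000j S between n3,n1
  V1: constraint V(n1)−V(n0) = 14.9
Assemble and solve the 6×6 MNA system:
  V(n1)=14.90+0.000j  V(n2)=10.39+1.515j  V(n3)=-5.807+11.42j  V(n4)=13.75-0.5451j  V(n5)=-7.679+14.05j
  i(V1)=-0.05560+0.1599j

5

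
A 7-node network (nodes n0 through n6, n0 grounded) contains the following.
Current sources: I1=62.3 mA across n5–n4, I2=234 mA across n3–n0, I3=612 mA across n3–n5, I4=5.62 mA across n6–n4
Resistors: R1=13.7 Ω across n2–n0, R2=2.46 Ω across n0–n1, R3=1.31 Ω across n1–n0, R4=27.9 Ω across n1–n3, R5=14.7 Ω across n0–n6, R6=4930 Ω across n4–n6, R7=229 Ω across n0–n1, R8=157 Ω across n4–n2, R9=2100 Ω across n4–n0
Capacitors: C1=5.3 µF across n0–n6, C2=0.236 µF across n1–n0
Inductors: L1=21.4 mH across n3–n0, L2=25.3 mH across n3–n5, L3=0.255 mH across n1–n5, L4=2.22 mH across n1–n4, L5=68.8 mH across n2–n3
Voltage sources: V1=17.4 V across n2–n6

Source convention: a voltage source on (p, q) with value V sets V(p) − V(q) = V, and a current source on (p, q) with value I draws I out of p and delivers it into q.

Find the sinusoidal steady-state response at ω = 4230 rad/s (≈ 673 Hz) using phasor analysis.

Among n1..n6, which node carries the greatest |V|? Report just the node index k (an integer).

3

MNA unknowns: 6 node voltages V₁..V_6 plus 1 source current (V1)
I1: z[5]−=0.0623, z[4]+=0.0623
R1: Y=0.07299+0.000j on G[2,0]
C1: Y=0.000+0.02242j on G[0,6]
C2: Y=0.000+0.0009983j on G[1,0]
I2: z[3]−=0.234, z[0]+=0.234
L1: Y=0.000-0.01105j on G[3,0]
L2: Y=0.000-0.009344j on G[3,5]
I3: z[3]−=0.612, z[5]+=0.612
L3: Y=0.000-0.9271j on G[1,5]
L4: Y=0.000-0.1065j on G[1,4]
R2: Y=0.4065+0.000j on G[0,1]
R3: Y=0.7634+0.000j on G[1,0]
R4: Y=0.03584+0.000j on G[1,3]
R5: Y=0.06803+0.000j on G[0,6]
R6: Y=0.0002028+0.000j on G[4,6]
L5: Y=0.000-0.003436j on G[2,3]
I4: z[6]−=0.00562, z[4]+=0.00562
R7: Y=0.004367+0.000j on G[0,1]
R8: Y=0.006369+0.000j on G[4,2]
R9: Y=0.0004762+0.000j on G[4,0]
V1: row V2−V6=17.4, i_V1 at 2,6
solve → V1=-0.005809-0.2118j, V2=7.997+2.021j, V3=-15.76-11.41j, V4=-0.07156+0.8911j, V5=-0.1630+0.2634j, V6=-9.403+2.021j
aux → i_V1=-0.6813-0.07309j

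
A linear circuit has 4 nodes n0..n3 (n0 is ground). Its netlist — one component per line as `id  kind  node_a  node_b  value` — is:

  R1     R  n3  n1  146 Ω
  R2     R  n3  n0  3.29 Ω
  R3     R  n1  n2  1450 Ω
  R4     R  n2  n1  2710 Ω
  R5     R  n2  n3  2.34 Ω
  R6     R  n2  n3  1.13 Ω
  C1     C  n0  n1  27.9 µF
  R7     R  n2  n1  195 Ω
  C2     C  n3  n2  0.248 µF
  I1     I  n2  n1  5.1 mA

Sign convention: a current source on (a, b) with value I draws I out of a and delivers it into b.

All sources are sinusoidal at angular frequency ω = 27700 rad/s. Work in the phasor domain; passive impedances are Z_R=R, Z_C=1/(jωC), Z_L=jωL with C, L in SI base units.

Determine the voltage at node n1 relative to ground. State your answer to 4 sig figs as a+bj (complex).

Element admittances at ω=27700 rad/s:
  Y(R1) = 0.006849+0.000j S between n3,n1
  Y(R2) = 0.3040+0.000j S between n3,n0
  Y(R3) = 0.0006897+0.000j S between n1,n2
  Y(R4) = 0.0003690+0.000j S between n2,n1
  Y(R5) = 0.4274+0.000j S between n2,n3
  Y(R6) = 0.8850+0.000j S between n2,n3
  Y(C1) = 0.000+0.7728j S between n0,n1
  Y(R7) = 0.005128+0.000j S between n2,n1
  Y(C2) = 0.000+0.006870j S between n3,n2
  I1: injects 0.0051 A into n1 (from n2)
Assemble and solve the 3×3 MNA system:
  V(n1)=0.0001018-0.006297j  V(n2)=-0.01980-0.0002674j  V(n3)=-0.01601-0.0002588j

0.0001018-0.006297j V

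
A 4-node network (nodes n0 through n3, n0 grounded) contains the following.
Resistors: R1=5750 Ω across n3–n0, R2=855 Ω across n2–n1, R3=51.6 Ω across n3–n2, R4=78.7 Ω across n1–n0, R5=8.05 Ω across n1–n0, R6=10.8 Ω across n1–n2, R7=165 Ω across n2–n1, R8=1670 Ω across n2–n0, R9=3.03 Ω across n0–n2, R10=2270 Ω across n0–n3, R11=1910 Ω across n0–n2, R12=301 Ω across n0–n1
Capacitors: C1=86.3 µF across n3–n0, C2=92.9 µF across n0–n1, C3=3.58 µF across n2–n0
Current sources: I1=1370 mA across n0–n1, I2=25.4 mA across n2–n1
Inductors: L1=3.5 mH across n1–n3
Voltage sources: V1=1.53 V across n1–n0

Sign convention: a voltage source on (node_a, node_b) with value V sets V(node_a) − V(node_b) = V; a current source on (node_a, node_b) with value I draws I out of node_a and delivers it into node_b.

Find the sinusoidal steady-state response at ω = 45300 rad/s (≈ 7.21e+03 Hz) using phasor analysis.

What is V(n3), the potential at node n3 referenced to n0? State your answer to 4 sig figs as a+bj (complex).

Apply KCL at each of the 3 non-ground nodes and solve the resulting linear system.
Node n1: branches {I1, R2, C2, R4, L1, R5, R6, R7, I2, R12, V1} → V_1 = 1.530+0.000j
Node n2: branches {R2, R3, R6, R7, I2, C3, R8, R9, R11} → V_2 = 0.2501-0.09013j
Node n3: branches {R1, C1, R3, L1, R10} → V_3 = -0.002913-0.001257j
Source currents: i(V1)=1.053-6.438j

-0.002913-0.001257j V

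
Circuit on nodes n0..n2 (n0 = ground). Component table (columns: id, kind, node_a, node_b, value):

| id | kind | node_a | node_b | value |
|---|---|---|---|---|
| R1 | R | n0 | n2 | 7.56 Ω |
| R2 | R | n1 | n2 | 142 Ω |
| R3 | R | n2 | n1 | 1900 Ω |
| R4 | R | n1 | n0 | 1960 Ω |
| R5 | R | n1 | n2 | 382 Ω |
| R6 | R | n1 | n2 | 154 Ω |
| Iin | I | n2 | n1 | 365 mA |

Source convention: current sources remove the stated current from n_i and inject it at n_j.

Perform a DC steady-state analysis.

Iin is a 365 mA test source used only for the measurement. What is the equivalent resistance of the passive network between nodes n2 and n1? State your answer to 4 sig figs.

R_eq = 58.18 Ω

Element admittances at DC:
  Y(R1) = 0.1323 S between n0,n2
  Y(R2) = 0.007042 S between n1,n2
  Y(R3) = 0.0005263 S between n2,n1
  Y(R4) = 0.0005102 S between n1,n0
  Y(R5) = 0.002618 S between n1,n2
  Y(R6) = 0.006494 S between n1,n2
  Iin: injects 0.365 A into n1 (from n2)
Assemble and solve the 2×2 MNA system:
  V(n1)=21.15  V(n2)=-0.08159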